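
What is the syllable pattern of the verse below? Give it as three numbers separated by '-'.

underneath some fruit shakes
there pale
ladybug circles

6-2-5

Line 1: "underneath some fruit shakes": 3+1+1+1 = 6
Line 2: "there pale": 1+1 = 2
Line 3: "ladybug circles": 3+2 = 5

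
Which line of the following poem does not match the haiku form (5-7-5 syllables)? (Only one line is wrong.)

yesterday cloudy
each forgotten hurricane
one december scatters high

The third line

Line 1: yesterday(3) + cloudy(2) = 5 ✓
Line 2: each(1) + forgotten(3) + hurricane(3) = 7 ✓
Line 3: one(1) + december(3) + scatters(2) + high(1) = 7 (expected 5)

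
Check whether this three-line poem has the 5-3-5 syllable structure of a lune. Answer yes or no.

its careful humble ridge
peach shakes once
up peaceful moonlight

Line 1: its (1), careful (2), humble (2), ridge (1) → 6 (expected 5)
Line 2: peach (1), shakes (1), once (1) → 3 ✓
Line 3: up (1), peaceful (2), moonlight (2) → 5 ✓

No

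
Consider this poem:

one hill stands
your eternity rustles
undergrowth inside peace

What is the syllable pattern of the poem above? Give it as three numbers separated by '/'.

3/7/6

Line 1: one (1), hill (1), stands (1) → 3
Line 2: your (1), eternity (4), rustles (2) → 7
Line 3: undergrowth (3), inside (2), peace (1) → 6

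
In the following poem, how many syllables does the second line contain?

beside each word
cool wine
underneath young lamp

The second line: cool (1), wine (1) → 2

2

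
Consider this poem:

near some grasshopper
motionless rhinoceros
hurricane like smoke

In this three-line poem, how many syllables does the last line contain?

The last line: "hurricane like smoke": 3+1+1 = 5

5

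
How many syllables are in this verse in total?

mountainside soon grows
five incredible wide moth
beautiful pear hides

17

Line 1: "mountainside soon grows": 3+1+1 = 5
Line 2: "five incredible wide moth": 1+4+1+1 = 7
Line 3: "beautiful pear hides": 3+1+1 = 5
Total: 5 + 7 + 5 = 17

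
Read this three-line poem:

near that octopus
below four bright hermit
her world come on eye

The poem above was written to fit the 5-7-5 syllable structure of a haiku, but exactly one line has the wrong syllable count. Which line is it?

Line 1: near (1), that (1), octopus (3) → 5 ✓
Line 2: below (2), four (1), bright (1), hermit (2) → 6 (expected 7)
Line 3: her (1), world (1), come (1), on (1), eye (1) → 5 ✓

Line 2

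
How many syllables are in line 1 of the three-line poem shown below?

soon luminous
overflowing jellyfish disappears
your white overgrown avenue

4

Line 1: "soon luminous": 1+3 = 4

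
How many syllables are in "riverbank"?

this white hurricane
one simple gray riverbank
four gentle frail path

3

"riverbank" has 3 syllables.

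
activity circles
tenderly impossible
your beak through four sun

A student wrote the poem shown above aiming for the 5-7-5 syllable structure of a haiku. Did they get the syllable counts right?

No

Line 1: activity (4), circles (2) → 6 (expected 5)
Line 2: tenderly (3), impossible (4) → 7 ✓
Line 3: your (1), beak (1), through (1), four (1), sun (1) → 5 ✓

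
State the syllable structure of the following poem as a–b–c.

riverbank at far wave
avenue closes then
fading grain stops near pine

Line 1: "riverbank at far wave": 3+1+1+1 = 6
Line 2: "avenue closes then": 3+2+1 = 6
Line 3: "fading grain stops near pine": 2+1+1+1+1 = 6

6–6–6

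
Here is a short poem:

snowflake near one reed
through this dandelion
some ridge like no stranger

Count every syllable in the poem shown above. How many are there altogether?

17

Line 1: "snowflake near one reed": 2+1+1+1 = 5
Line 2: "through this dandelion": 1+1+4 = 6
Line 3: "some ridge like no stranger": 1+1+1+1+2 = 6
Total: 5 + 6 + 6 = 17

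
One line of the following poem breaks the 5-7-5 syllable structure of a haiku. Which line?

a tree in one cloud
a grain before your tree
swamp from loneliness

Line 2

Line 1: a(1) + tree(1) + in(1) + one(1) + cloud(1) = 5 ✓
Line 2: a(1) + grain(1) + before(2) + your(1) + tree(1) = 6 (expected 7)
Line 3: swamp(1) + from(1) + loneliness(3) = 5 ✓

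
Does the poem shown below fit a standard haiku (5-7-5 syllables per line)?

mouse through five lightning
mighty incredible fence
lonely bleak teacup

Yes

Line 1: mouse (1), through (1), five (1), lightning (2) → 5 ✓
Line 2: mighty (2), incredible (4), fence (1) → 7 ✓
Line 3: lonely (2), bleak (1), teacup (2) → 5 ✓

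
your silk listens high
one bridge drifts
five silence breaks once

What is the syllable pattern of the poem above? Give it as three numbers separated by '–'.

5–3–5

Line 1: your (1), silk (1), listens (2), high (1) → 5
Line 2: one (1), bridge (1), drifts (1) → 3
Line 3: five (1), silence (2), breaks (1), once (1) → 5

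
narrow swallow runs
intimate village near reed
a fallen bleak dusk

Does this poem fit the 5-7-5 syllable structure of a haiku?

Yes

Line 1: narrow(2) + swallow(2) + runs(1) = 5 ✓
Line 2: intimate(3) + village(2) + near(1) + reed(1) = 7 ✓
Line 3: a(1) + fallen(2) + bleak(1) + dusk(1) = 5 ✓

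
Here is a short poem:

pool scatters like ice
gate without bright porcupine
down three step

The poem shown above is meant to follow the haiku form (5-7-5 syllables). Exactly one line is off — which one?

Line 3

Line 1: pool (1), scatters (2), like (1), ice (1) → 5 ✓
Line 2: gate (1), without (2), bright (1), porcupine (3) → 7 ✓
Line 3: down (1), three (1), step (1) → 3 (expected 5)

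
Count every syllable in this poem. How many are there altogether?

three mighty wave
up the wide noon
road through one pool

12

Line 1: "three mighty wave": 1+2+1 = 4
Line 2: "up the wide noon": 1+1+1+1 = 4
Line 3: "road through one pool": 1+1+1+1 = 4
Total: 4 + 4 + 4 = 12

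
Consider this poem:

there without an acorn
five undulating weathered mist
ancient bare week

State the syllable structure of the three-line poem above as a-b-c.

6-8-4

Line 1: there(1) + without(2) + an(1) + acorn(2) = 6
Line 2: five(1) + undulating(4) + weathered(2) + mist(1) = 8
Line 3: ancient(2) + bare(1) + week(1) = 4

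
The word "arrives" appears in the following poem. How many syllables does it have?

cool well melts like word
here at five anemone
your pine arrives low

2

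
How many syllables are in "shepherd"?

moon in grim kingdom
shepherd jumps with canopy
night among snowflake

"shepherd" has 2 syllables.

2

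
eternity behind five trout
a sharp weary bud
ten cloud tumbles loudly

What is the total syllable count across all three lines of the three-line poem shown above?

Line 1: "eternity behind five trout": 4+2+1+1 = 8
Line 2: "a sharp weary bud": 1+1+2+1 = 5
Line 3: "ten cloud tumbles loudly": 1+1+2+2 = 6
Total: 8 + 5 + 6 = 19

19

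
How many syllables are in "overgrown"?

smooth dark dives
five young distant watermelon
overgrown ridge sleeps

3

"overgrown" has 3 syllables.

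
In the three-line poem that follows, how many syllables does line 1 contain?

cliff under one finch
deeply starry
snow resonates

5

Line 1: cliff (1), under (2), one (1), finch (1) → 5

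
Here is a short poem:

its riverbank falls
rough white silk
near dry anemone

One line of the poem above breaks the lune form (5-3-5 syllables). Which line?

Line 1: "its riverbank falls": 1+3+1 = 5 ✓
Line 2: "rough white silk": 1+1+1 = 3 ✓
Line 3: "near dry anemone": 1+1+4 = 6 (expected 5)

The third line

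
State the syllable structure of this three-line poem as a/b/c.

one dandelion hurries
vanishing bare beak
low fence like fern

Line 1: one(1) + dandelion(4) + hurries(2) = 7
Line 2: vanishing(3) + bare(1) + beak(1) = 5
Line 3: low(1) + fence(1) + like(1) + fern(1) = 4

7/5/4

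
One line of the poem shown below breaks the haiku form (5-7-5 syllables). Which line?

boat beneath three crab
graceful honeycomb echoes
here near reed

Line 3

Line 1: boat(1) + beneath(2) + three(1) + crab(1) = 5 ✓
Line 2: graceful(2) + honeycomb(3) + echoes(2) = 7 ✓
Line 3: here(1) + near(1) + reed(1) = 3 (expected 5)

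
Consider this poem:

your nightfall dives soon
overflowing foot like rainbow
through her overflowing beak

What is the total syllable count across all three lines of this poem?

Line 1: your (1), nightfall (2), dives (1), soon (1) → 5
Line 2: overflowing (4), foot (1), like (1), rainbow (2) → 8
Line 3: through (1), her (1), overflowing (4), beak (1) → 7
Total: 5 + 8 + 7 = 20

20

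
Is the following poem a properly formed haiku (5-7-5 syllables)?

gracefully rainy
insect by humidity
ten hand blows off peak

Yes

Line 1: gracefully(3) + rainy(2) = 5 ✓
Line 2: insect(2) + by(1) + humidity(4) = 7 ✓
Line 3: ten(1) + hand(1) + blows(1) + off(1) + peak(1) = 5 ✓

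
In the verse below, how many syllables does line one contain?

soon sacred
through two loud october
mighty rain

Line one: soon(1) + sacred(2) = 3

3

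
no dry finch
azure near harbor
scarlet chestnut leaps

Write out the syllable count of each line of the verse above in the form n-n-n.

3-5-5

Line 1: no (1), dry (1), finch (1) → 3
Line 2: azure (2), near (1), harbor (2) → 5
Line 3: scarlet (2), chestnut (2), leaps (1) → 5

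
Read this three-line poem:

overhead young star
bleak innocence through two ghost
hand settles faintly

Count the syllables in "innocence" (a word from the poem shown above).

3

"innocence" has 3 syllables.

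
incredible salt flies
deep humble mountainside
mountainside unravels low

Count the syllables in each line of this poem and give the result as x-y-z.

Line 1: incredible (4), salt (1), flies (1) → 6
Line 2: deep (1), humble (2), mountainside (3) → 6
Line 3: mountainside (3), unravels (3), low (1) → 7

6-6-7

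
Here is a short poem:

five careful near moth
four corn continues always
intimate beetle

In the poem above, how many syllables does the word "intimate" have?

3

"intimate" has 3 syllables.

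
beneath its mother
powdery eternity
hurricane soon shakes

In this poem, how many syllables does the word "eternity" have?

4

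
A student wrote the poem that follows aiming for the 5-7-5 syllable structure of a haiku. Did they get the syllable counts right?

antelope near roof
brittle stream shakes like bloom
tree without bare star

Line 1: antelope (3), near (1), roof (1) → 5 ✓
Line 2: brittle (2), stream (1), shakes (1), like (1), bloom (1) → 6 (expected 7)
Line 3: tree (1), without (2), bare (1), star (1) → 5 ✓

No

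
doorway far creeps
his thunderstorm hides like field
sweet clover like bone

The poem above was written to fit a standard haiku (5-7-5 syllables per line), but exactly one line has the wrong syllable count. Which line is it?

Line 1: "doorway far creeps": 2+1+1 = 4 (expected 5)
Line 2: "his thunderstorm hides like field": 1+3+1+1+1 = 7 ✓
Line 3: "sweet clover like bone": 1+2+1+1 = 5 ✓

The first line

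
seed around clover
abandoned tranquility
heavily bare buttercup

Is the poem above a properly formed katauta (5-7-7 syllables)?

Yes

Line 1: seed (1), around (2), clover (2) → 5 ✓
Line 2: abandoned (3), tranquility (4) → 7 ✓
Line 3: heavily (3), bare (1), buttercup (3) → 7 ✓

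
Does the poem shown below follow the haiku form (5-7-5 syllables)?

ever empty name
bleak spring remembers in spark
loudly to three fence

Line 1: ever (2), empty (2), name (1) → 5 ✓
Line 2: bleak (1), spring (1), remembers (3), in (1), spark (1) → 7 ✓
Line 3: loudly (2), to (1), three (1), fence (1) → 5 ✓

Yes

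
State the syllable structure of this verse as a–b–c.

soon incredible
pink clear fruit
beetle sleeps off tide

Line 1: soon (1), incredible (4) → 5
Line 2: pink (1), clear (1), fruit (1) → 3
Line 3: beetle (2), sleeps (1), off (1), tide (1) → 5

5–3–5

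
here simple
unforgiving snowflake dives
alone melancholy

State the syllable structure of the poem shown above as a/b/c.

Line 1: here(1) + simple(2) = 3
Line 2: unforgiving(4) + snowflake(2) + dives(1) = 7
Line 3: alone(2) + melancholy(4) = 6

3/7/6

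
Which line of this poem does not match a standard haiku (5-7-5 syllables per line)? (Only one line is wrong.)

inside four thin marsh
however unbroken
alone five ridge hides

Line 2

Line 1: "inside four thin marsh": 2+1+1+1 = 5 ✓
Line 2: "however unbroken": 3+3 = 6 (expected 7)
Line 3: "alone five ridge hides": 2+1+1+1 = 5 ✓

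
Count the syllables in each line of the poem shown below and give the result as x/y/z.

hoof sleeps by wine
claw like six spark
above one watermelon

Line 1: hoof(1) + sleeps(1) + by(1) + wine(1) = 4
Line 2: claw(1) + like(1) + six(1) + spark(1) = 4
Line 3: above(2) + one(1) + watermelon(4) = 7

4/4/7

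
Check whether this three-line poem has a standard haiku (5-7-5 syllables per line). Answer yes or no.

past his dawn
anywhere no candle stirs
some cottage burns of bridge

Line 1: "past his dawn": 1+1+1 = 3 (expected 5)
Line 2: "anywhere no candle stirs": 3+1+2+1 = 7 ✓
Line 3: "some cottage burns of bridge": 1+2+1+1+1 = 6 (expected 5)

No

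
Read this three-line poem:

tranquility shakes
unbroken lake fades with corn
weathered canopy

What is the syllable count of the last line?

5

The last line: "weathered canopy": 2+3 = 5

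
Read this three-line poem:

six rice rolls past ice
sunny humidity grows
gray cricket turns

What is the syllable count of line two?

Line two: sunny(2) + humidity(4) + grows(1) = 7

7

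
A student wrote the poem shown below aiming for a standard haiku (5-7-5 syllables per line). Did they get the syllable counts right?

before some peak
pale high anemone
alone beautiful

No

Line 1: before (2), some (1), peak (1) → 4 (expected 5)
Line 2: pale (1), high (1), anemone (4) → 6 (expected 7)
Line 3: alone (2), beautiful (3) → 5 ✓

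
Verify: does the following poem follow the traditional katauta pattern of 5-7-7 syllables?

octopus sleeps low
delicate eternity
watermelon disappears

Line 1: octopus (3), sleeps (1), low (1) → 5 ✓
Line 2: delicate (3), eternity (4) → 7 ✓
Line 3: watermelon (4), disappears (3) → 7 ✓

Yes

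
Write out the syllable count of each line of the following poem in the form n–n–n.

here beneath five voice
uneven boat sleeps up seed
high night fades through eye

5–7–5

Line 1: here(1) + beneath(2) + five(1) + voice(1) = 5
Line 2: uneven(3) + boat(1) + sleeps(1) + up(1) + seed(1) = 7
Line 3: high(1) + night(1) + fades(1) + through(1) + eye(1) = 5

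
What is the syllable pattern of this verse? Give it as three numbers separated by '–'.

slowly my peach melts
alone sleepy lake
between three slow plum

5–5–5

Line 1: slowly(2) + my(1) + peach(1) + melts(1) = 5
Line 2: alone(2) + sleepy(2) + lake(1) = 5
Line 3: between(2) + three(1) + slow(1) + plum(1) = 5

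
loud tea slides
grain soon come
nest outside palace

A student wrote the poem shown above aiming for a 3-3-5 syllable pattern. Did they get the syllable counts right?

Yes

Line 1: loud(1) + tea(1) + slides(1) = 3 ✓
Line 2: grain(1) + soon(1) + come(1) = 3 ✓
Line 3: nest(1) + outside(2) + palace(2) = 5 ✓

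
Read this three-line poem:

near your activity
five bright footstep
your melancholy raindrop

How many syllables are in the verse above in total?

17

Line 1: near(1) + your(1) + activity(4) = 6
Line 2: five(1) + bright(1) + footstep(2) = 4
Line 3: your(1) + melancholy(4) + raindrop(2) = 7
Total: 6 + 4 + 7 = 17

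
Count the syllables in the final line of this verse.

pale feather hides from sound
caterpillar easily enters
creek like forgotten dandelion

The final line: creek (1), like (1), forgotten (3), dandelion (4) → 9

9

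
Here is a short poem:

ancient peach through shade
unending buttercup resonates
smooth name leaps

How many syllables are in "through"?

1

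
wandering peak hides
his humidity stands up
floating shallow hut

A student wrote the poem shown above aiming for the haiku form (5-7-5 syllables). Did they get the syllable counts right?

Yes

Line 1: wandering(3) + peak(1) + hides(1) = 5 ✓
Line 2: his(1) + humidity(4) + stands(1) + up(1) = 7 ✓
Line 3: floating(2) + shallow(2) + hut(1) = 5 ✓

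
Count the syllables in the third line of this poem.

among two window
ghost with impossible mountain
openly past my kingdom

7

The third line: openly (3), past (1), my (1), kingdom (2) → 7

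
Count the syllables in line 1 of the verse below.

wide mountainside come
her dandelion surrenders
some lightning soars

Line 1: "wide mountainside come": 1+3+1 = 5

5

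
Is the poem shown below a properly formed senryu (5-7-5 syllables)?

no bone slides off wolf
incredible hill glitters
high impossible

Line 1: "no bone slides off wolf": 1+1+1+1+1 = 5 ✓
Line 2: "incredible hill glitters": 4+1+2 = 7 ✓
Line 3: "high impossible": 1+4 = 5 ✓

Yes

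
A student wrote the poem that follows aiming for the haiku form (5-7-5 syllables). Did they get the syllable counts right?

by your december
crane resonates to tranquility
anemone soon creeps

Line 1: "by your december": 1+1+3 = 5 ✓
Line 2: "crane resonates to tranquility": 1+3+1+4 = 9 (expected 7)
Line 3: "anemone soon creeps": 4+1+1 = 6 (expected 5)

No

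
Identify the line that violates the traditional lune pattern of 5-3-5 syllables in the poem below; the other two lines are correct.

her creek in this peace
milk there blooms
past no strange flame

Line 1: "her creek in this peace": 1+1+1+1+1 = 5 ✓
Line 2: "milk there blooms": 1+1+1 = 3 ✓
Line 3: "past no strange flame": 1+1+1+1 = 4 (expected 5)

Line 3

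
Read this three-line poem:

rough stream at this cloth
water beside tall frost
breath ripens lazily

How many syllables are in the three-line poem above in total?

Line 1: "rough stream at this cloth": 1+1+1+1+1 = 5
Line 2: "water beside tall frost": 2+2+1+1 = 6
Line 3: "breath ripens lazily": 1+2+3 = 6
Total: 5 + 6 + 6 = 17

17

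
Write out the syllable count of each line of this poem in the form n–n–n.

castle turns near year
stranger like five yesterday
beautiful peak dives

Line 1: "castle turns near year": 2+1+1+1 = 5
Line 2: "stranger like five yesterday": 2+1+1+3 = 7
Line 3: "beautiful peak dives": 3+1+1 = 5

5–7–5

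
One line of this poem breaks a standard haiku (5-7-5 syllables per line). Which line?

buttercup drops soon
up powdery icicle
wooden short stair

Line 1: buttercup (3), drops (1), soon (1) → 5 ✓
Line 2: up (1), powdery (3), icicle (3) → 7 ✓
Line 3: wooden (2), short (1), stair (1) → 4 (expected 5)

Line 3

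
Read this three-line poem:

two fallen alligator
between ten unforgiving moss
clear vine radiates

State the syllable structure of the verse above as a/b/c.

Line 1: two (1), fallen (2), alligator (4) → 7
Line 2: between (2), ten (1), unforgiving (4), moss (1) → 8
Line 3: clear (1), vine (1), radiates (3) → 5

7/8/5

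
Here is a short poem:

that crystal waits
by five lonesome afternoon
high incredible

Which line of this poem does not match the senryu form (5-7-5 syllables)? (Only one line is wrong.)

Line 1

Line 1: "that crystal waits": 1+2+1 = 4 (expected 5)
Line 2: "by five lonesome afternoon": 1+1+2+3 = 7 ✓
Line 3: "high incredible": 1+4 = 5 ✓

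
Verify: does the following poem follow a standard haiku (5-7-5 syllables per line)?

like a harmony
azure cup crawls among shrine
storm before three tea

Line 1: like (1), a (1), harmony (3) → 5 ✓
Line 2: azure (2), cup (1), crawls (1), among (2), shrine (1) → 7 ✓
Line 3: storm (1), before (2), three (1), tea (1) → 5 ✓

Yes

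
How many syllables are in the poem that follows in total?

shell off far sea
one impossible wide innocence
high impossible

18

Line 1: shell(1) + off(1) + far(1) + sea(1) = 4
Line 2: one(1) + impossible(4) + wide(1) + innocence(3) = 9
Line 3: high(1) + impossible(4) = 5
Total: 4 + 9 + 5 = 18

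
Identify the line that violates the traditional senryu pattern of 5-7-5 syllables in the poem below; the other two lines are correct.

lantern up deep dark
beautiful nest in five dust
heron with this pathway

Line 3

Line 1: lantern (2), up (1), deep (1), dark (1) → 5 ✓
Line 2: beautiful (3), nest (1), in (1), five (1), dust (1) → 7 ✓
Line 3: heron (2), with (1), this (1), pathway (2) → 6 (expected 5)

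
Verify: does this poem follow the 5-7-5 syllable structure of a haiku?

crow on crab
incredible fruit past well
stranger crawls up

No

Line 1: crow(1) + on(1) + crab(1) = 3 (expected 5)
Line 2: incredible(4) + fruit(1) + past(1) + well(1) = 7 ✓
Line 3: stranger(2) + crawls(1) + up(1) = 4 (expected 5)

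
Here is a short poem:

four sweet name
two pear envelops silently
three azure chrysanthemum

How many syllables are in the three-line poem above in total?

Line 1: four (1), sweet (1), name (1) → 3
Line 2: two (1), pear (1), envelops (3), silently (3) → 8
Line 3: three (1), azure (2), chrysanthemum (4) → 7
Total: 3 + 8 + 7 = 18

18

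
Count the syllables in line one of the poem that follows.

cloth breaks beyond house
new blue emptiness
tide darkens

Line one: "cloth breaks beyond house": 1+1+2+1 = 5

5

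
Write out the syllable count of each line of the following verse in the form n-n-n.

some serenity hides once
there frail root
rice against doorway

Line 1: some (1), serenity (4), hides (1), once (1) → 7
Line 2: there (1), frail (1), root (1) → 3
Line 3: rice (1), against (2), doorway (2) → 5

7-3-5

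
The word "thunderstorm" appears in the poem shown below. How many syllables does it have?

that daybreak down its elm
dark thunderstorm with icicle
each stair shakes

3

"thunderstorm" has 3 syllables.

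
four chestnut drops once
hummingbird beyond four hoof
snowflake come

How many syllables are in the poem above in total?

Line 1: "four chestnut drops once": 1+2+1+1 = 5
Line 2: "hummingbird beyond four hoof": 3+2+1+1 = 7
Line 3: "snowflake come": 2+1 = 3
Total: 5 + 7 + 3 = 15

15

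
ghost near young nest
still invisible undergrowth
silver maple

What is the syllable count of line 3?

4

Line 3: "silver maple": 2+2 = 4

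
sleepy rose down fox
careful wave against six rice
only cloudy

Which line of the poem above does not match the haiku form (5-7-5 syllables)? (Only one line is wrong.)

Line 1: sleepy(2) + rose(1) + down(1) + fox(1) = 5 ✓
Line 2: careful(2) + wave(1) + against(2) + six(1) + rice(1) = 7 ✓
Line 3: only(2) + cloudy(2) = 4 (expected 5)

Line 3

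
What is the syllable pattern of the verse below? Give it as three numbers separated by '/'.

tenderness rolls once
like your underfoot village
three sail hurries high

5/7/5

Line 1: tenderness(3) + rolls(1) + once(1) = 5
Line 2: like(1) + your(1) + underfoot(3) + village(2) = 7
Line 3: three(1) + sail(1) + hurries(2) + high(1) = 5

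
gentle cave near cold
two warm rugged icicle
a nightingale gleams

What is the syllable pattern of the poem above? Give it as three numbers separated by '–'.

5–7–5

Line 1: gentle(2) + cave(1) + near(1) + cold(1) = 5
Line 2: two(1) + warm(1) + rugged(2) + icicle(3) = 7
Line 3: a(1) + nightingale(3) + gleams(1) = 5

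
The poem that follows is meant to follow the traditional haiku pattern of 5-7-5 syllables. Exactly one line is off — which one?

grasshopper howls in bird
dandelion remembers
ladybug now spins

Line 1: grasshopper(3) + howls(1) + in(1) + bird(1) = 6 (expected 5)
Line 2: dandelion(4) + remembers(3) = 7 ✓
Line 3: ladybug(3) + now(1) + spins(1) = 5 ✓

Line 1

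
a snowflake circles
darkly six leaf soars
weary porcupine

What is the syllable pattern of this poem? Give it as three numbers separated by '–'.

Line 1: "a snowflake circles": 1+2+2 = 5
Line 2: "darkly six leaf soars": 2+1+1+1 = 5
Line 3: "weary porcupine": 2+3 = 5

5–5–5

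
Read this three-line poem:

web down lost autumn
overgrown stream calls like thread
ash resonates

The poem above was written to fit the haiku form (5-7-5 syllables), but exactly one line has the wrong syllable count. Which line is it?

Line 3

Line 1: web (1), down (1), lost (1), autumn (2) → 5 ✓
Line 2: overgrown (3), stream (1), calls (1), like (1), thread (1) → 7 ✓
Line 3: ash (1), resonates (3) → 4 (expected 5)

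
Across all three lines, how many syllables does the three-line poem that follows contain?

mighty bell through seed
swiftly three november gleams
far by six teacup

17

Line 1: "mighty bell through seed": 2+1+1+1 = 5
Line 2: "swiftly three november gleams": 2+1+3+1 = 7
Line 3: "far by six teacup": 1+1+1+2 = 5
Total: 5 + 7 + 5 = 17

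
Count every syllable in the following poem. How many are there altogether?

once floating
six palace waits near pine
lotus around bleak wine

15

Line 1: once(1) + floating(2) = 3
Line 2: six(1) + palace(2) + waits(1) + near(1) + pine(1) = 6
Line 3: lotus(2) + around(2) + bleak(1) + wine(1) = 6
Total: 3 + 6 + 6 = 15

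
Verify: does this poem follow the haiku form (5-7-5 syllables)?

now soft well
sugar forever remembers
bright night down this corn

Line 1: "now soft well": 1+1+1 = 3 (expected 5)
Line 2: "sugar forever remembers": 2+3+3 = 8 (expected 7)
Line 3: "bright night down this corn": 1+1+1+1+1 = 5 ✓

No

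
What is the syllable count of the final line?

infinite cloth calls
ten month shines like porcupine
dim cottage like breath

The final line: dim (1), cottage (2), like (1), breath (1) → 5

5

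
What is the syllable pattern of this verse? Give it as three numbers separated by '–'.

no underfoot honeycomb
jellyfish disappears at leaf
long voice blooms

Line 1: no (1), underfoot (3), honeycomb (3) → 7
Line 2: jellyfish (3), disappears (3), at (1), leaf (1) → 8
Line 3: long (1), voice (1), blooms (1) → 3

7–8–3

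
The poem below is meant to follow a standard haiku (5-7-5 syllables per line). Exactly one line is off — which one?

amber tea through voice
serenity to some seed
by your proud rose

Line 1: amber (2), tea (1), through (1), voice (1) → 5 ✓
Line 2: serenity (4), to (1), some (1), seed (1) → 7 ✓
Line 3: by (1), your (1), proud (1), rose (1) → 4 (expected 5)

The third line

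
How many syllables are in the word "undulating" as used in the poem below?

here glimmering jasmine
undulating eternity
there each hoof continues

"undulating" has 4 syllables.

4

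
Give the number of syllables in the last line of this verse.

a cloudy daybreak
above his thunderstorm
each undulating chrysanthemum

The last line: each(1) + undulating(4) + chrysanthemum(4) = 9

9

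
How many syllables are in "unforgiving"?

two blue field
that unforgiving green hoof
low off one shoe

4

"unforgiving" has 4 syllables.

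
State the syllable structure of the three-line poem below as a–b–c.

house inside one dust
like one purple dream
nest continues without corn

5–5–7

Line 1: house(1) + inside(2) + one(1) + dust(1) = 5
Line 2: like(1) + one(1) + purple(2) + dream(1) = 5
Line 3: nest(1) + continues(3) + without(2) + corn(1) = 7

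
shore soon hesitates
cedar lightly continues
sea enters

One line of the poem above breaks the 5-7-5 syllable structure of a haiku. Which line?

Line 1: shore(1) + soon(1) + hesitates(3) = 5 ✓
Line 2: cedar(2) + lightly(2) + continues(3) = 7 ✓
Line 3: sea(1) + enters(2) = 3 (expected 5)

The third line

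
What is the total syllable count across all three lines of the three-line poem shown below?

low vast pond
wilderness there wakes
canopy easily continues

Line 1: "low vast pond": 1+1+1 = 3
Line 2: "wilderness there wakes": 3+1+1 = 5
Line 3: "canopy easily continues": 3+3+3 = 9
Total: 3 + 5 + 9 = 17

17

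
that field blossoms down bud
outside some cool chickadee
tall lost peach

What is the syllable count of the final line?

The final line: tall(1) + lost(1) + peach(1) = 3

3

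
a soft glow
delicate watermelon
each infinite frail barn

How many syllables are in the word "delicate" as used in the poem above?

3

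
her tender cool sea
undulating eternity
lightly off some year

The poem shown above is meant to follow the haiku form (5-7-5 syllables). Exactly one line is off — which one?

The second line

Line 1: her (1), tender (2), cool (1), sea (1) → 5 ✓
Line 2: undulating (4), eternity (4) → 8 (expected 7)
Line 3: lightly (2), off (1), some (1), year (1) → 5 ✓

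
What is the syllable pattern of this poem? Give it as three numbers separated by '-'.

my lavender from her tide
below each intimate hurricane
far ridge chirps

Line 1: my(1) + lavender(3) + from(1) + her(1) + tide(1) = 7
Line 2: below(2) + each(1) + intimate(3) + hurricane(3) = 9
Line 3: far(1) + ridge(1) + chirps(1) = 3

7-9-3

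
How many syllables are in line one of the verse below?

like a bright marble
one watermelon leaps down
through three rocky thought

Line one: like (1), a (1), bright (1), marble (2) → 5

5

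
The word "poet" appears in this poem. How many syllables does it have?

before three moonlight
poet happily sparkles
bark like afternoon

2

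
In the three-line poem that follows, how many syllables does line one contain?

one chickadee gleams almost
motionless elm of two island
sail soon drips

Line one: one (1), chickadee (3), gleams (1), almost (2) → 7

7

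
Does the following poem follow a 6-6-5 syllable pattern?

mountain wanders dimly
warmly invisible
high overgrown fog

Yes

Line 1: mountain(2) + wanders(2) + dimly(2) = 6 ✓
Line 2: warmly(2) + invisible(4) = 6 ✓
Line 3: high(1) + overgrown(3) + fog(1) = 5 ✓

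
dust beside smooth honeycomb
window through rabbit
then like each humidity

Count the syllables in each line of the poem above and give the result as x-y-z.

Line 1: dust (1), beside (2), smooth (1), honeycomb (3) → 7
Line 2: window (2), through (1), rabbit (2) → 5
Line 3: then (1), like (1), each (1), humidity (4) → 7

7-5-7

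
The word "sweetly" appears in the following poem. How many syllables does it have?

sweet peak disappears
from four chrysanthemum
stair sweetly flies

2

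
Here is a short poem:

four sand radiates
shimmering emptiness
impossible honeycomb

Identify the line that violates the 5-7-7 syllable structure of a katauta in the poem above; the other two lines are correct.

Line 1: four (1), sand (1), radiates (3) → 5 ✓
Line 2: shimmering (3), emptiness (3) → 6 (expected 7)
Line 3: impossible (4), honeycomb (3) → 7 ✓

The second line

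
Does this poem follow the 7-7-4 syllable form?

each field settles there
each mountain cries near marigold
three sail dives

Line 1: each(1) + field(1) + settles(2) + there(1) = 5 (expected 7)
Line 2: each(1) + mountain(2) + cries(1) + near(1) + marigold(3) = 8 (expected 7)
Line 3: three(1) + sail(1) + dives(1) = 3 (expected 4)

No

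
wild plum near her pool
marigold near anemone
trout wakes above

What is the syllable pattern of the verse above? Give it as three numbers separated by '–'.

5–8–4

Line 1: "wild plum near her pool": 1+1+1+1+1 = 5
Line 2: "marigold near anemone": 3+1+4 = 8
Line 3: "trout wakes above": 1+1+2 = 4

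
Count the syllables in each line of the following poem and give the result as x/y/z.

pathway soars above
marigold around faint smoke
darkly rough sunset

Line 1: pathway (2), soars (1), above (2) → 5
Line 2: marigold (3), around (2), faint (1), smoke (1) → 7
Line 3: darkly (2), rough (1), sunset (2) → 5

5/7/5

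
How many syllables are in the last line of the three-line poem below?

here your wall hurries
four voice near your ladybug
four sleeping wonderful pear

The last line: four (1), sleeping (2), wonderful (3), pear (1) → 7

7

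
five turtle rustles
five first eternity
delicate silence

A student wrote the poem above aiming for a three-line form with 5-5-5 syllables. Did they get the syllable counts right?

Line 1: five(1) + turtle(2) + rustles(2) = 5 ✓
Line 2: five(1) + first(1) + eternity(4) = 6 (expected 5)
Line 3: delicate(3) + silence(2) = 5 ✓

No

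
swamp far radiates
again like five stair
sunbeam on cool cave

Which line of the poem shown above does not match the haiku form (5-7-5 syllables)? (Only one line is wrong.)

The second line

Line 1: "swamp far radiates": 1+1+3 = 5 ✓
Line 2: "again like five stair": 2+1+1+1 = 5 (expected 7)
Line 3: "sunbeam on cool cave": 2+1+1+1 = 5 ✓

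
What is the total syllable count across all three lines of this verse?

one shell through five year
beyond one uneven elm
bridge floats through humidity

19

Line 1: one (1), shell (1), through (1), five (1), year (1) → 5
Line 2: beyond (2), one (1), uneven (3), elm (1) → 7
Line 3: bridge (1), floats (1), through (1), humidity (4) → 7
Total: 5 + 7 + 7 = 19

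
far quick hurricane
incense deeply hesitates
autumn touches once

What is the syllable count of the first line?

The first line: far (1), quick (1), hurricane (3) → 5

5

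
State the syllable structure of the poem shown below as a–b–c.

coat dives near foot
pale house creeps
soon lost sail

4–3–3

Line 1: coat (1), dives (1), near (1), foot (1) → 4
Line 2: pale (1), house (1), creeps (1) → 3
Line 3: soon (1), lost (1), sail (1) → 3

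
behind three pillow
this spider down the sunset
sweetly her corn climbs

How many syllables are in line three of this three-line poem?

5

Line three: sweetly (2), her (1), corn (1), climbs (1) → 5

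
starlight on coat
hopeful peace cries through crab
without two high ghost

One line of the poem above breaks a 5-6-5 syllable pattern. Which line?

Line 1

Line 1: "starlight on coat": 2+1+1 = 4 (expected 5)
Line 2: "hopeful peace cries through crab": 2+1+1+1+1 = 6 ✓
Line 3: "without two high ghost": 2+1+1+1 = 5 ✓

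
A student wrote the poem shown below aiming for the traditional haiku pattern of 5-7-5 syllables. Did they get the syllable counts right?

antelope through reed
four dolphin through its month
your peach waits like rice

No

Line 1: antelope (3), through (1), reed (1) → 5 ✓
Line 2: four (1), dolphin (2), through (1), its (1), month (1) → 6 (expected 7)
Line 3: your (1), peach (1), waits (1), like (1), rice (1) → 5 ✓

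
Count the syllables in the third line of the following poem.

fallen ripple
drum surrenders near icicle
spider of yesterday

6

The third line: spider (2), of (1), yesterday (3) → 6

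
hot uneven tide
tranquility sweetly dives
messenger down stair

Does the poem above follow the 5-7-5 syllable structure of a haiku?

Yes

Line 1: "hot uneven tide": 1+3+1 = 5 ✓
Line 2: "tranquility sweetly dives": 4+2+1 = 7 ✓
Line 3: "messenger down stair": 3+1+1 = 5 ✓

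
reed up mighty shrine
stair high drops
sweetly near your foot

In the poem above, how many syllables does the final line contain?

5

The final line: sweetly(2) + near(1) + your(1) + foot(1) = 5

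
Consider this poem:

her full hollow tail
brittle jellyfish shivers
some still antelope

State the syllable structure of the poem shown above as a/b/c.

Line 1: her(1) + full(1) + hollow(2) + tail(1) = 5
Line 2: brittle(2) + jellyfish(3) + shivers(2) = 7
Line 3: some(1) + still(1) + antelope(3) = 5

5/7/5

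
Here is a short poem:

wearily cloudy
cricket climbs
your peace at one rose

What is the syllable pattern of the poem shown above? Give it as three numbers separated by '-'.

5-3-5

Line 1: "wearily cloudy": 3+2 = 5
Line 2: "cricket climbs": 2+1 = 3
Line 3: "your peace at one rose": 1+1+1+1+1 = 5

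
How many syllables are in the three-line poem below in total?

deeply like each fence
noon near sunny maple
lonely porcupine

Line 1: "deeply like each fence": 2+1+1+1 = 5
Line 2: "noon near sunny maple": 1+1+2+2 = 6
Line 3: "lonely porcupine": 2+3 = 5
Total: 5 + 6 + 5 = 16

16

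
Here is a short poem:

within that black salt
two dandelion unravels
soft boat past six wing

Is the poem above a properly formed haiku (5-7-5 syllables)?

Line 1: within (2), that (1), black (1), salt (1) → 5 ✓
Line 2: two (1), dandelion (4), unravels (3) → 8 (expected 7)
Line 3: soft (1), boat (1), past (1), six (1), wing (1) → 5 ✓

No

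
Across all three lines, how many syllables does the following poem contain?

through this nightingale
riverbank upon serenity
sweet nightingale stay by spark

21

Line 1: through(1) + this(1) + nightingale(3) = 5
Line 2: riverbank(3) + upon(2) + serenity(4) = 9
Line 3: sweet(1) + nightingale(3) + stay(1) + by(1) + spark(1) = 7
Total: 5 + 9 + 7 = 21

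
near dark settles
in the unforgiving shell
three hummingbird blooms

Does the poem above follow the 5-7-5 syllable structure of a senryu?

No

Line 1: near(1) + dark(1) + settles(2) = 4 (expected 5)
Line 2: in(1) + the(1) + unforgiving(4) + shell(1) = 7 ✓
Line 3: three(1) + hummingbird(3) + blooms(1) = 5 ✓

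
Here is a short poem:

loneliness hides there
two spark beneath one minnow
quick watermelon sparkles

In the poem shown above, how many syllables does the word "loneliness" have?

"loneliness" has 3 syllables.

3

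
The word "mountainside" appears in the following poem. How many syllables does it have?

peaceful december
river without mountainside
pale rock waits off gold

"mountainside" has 3 syllables.

3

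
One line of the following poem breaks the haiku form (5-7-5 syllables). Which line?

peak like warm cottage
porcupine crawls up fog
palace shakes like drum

Line 2

Line 1: peak (1), like (1), warm (1), cottage (2) → 5 ✓
Line 2: porcupine (3), crawls (1), up (1), fog (1) → 6 (expected 7)
Line 3: palace (2), shakes (1), like (1), drum (1) → 5 ✓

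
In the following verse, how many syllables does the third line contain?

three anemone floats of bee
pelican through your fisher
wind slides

The third line: "wind slides": 1+1 = 2

2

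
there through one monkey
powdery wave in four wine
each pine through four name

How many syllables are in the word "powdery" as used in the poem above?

3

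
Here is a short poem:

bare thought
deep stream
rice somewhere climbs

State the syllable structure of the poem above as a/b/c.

2/2/4

Line 1: bare(1) + thought(1) = 2
Line 2: deep(1) + stream(1) = 2
Line 3: rice(1) + somewhere(2) + climbs(1) = 4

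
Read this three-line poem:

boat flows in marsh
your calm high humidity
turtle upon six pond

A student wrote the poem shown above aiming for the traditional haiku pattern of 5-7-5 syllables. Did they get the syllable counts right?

No

Line 1: boat (1), flows (1), in (1), marsh (1) → 4 (expected 5)
Line 2: your (1), calm (1), high (1), humidity (4) → 7 ✓
Line 3: turtle (2), upon (2), six (1), pond (1) → 6 (expected 5)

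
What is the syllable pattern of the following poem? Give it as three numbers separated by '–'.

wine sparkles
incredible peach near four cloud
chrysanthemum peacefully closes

Line 1: wine (1), sparkles (2) → 3
Line 2: incredible (4), peach (1), near (1), four (1), cloud (1) → 8
Line 3: chrysanthemum (4), peacefully (3), closes (2) → 9

3–8–9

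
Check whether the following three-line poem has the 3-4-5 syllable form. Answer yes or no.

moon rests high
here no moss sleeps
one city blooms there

Yes

Line 1: moon (1), rests (1), high (1) → 3 ✓
Line 2: here (1), no (1), moss (1), sleeps (1) → 4 ✓
Line 3: one (1), city (2), blooms (1), there (1) → 5 ✓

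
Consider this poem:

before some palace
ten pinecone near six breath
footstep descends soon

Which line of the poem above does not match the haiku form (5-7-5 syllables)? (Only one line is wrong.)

Line 1: "before some palace": 2+1+2 = 5 ✓
Line 2: "ten pinecone near six breath": 1+2+1+1+1 = 6 (expected 7)
Line 3: "footstep descends soon": 2+2+1 = 5 ✓

Line 2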